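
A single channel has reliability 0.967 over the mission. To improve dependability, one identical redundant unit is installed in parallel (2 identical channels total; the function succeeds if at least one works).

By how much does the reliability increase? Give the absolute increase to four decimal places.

0.0319

R_before = 0.967
R_after = 1 − (1 − 0.967)^2 = 0.9989
ΔR = 0.9989 − 0.967 = 0.0319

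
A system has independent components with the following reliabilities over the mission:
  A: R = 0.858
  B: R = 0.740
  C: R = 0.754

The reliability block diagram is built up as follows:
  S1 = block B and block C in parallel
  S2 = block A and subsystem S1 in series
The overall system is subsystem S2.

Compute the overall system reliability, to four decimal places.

Parallel (B and C): 1 − (1 − 0.740000)(1 − 0.754000) = 0.936040
Series (A and [0.936040]): 0.858000 × 0.936040 = 0.8031

0.8031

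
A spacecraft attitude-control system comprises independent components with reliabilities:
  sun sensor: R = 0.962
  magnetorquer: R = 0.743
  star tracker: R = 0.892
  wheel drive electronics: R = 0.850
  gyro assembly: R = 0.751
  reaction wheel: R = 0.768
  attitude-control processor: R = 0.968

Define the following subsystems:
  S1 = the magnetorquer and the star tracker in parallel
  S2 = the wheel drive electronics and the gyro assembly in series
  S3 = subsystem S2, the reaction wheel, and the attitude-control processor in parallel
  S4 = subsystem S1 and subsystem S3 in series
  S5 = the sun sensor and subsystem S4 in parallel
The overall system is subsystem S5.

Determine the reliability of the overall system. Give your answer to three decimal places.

Parallel (magnetorquer and star tracker): 1 − (1 − 0.74300)(1 − 0.89200) = 0.97224
Series (wheel drive electronics and gyro assembly): 0.85000 × 0.75100 = 0.63835
Parallel ([0.63835], reaction wheel, and attitude-control processor): 1 − (1 − 0.63835)(1 − 0.76800)(1 − 0.96800) = 0.99732
Series ([0.97224] and [0.99732]): 0.97224 × 0.99732 = 0.96963
Parallel (sun sensor and [0.96963]): 1 − (1 − 0.96200)(1 − 0.96963) = 0.999

0.999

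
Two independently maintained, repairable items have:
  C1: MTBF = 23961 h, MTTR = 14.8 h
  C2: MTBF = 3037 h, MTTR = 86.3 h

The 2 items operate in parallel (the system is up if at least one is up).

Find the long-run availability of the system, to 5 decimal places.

0.99998

A(C1) = MTBF/(MTBF+MTTR) = 23961/(23961+14.8) = 0.999383
A(C2) = MTBF/(MTBF+MTTR) = 3037/(3037+86.3) = 0.972369
Parallel availability: 1 − (1 − 0.999383)(1 − 0.972369) = 0.99998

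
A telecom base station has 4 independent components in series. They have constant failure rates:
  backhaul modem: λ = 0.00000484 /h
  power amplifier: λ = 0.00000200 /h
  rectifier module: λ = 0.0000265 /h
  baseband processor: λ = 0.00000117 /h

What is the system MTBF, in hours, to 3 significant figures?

29000

Series of exponential components: λ_sys = Σ λ_i
λ_sys = 0.00000484 + 0.00000200 + 0.0000265 + 0.00000117 = 3.4510e-05 /h
MTBF = 1 / λ_sys = 29000 h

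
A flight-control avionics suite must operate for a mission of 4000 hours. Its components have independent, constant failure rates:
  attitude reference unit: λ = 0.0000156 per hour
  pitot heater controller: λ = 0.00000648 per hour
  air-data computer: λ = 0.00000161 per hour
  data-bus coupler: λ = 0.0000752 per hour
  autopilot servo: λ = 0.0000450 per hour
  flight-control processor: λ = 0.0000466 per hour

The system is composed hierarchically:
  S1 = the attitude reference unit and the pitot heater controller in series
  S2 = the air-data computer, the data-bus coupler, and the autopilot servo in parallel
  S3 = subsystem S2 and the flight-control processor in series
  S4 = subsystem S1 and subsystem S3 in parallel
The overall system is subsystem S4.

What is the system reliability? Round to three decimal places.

R(attitude reference unit) = exp(−0.0000156 × 4000) = 0.93951
R(pitot heater controller) = exp(−0.00000648 × 4000) = 0.97441
R(air-data computer) = exp(−0.00000161 × 4000) = 0.99358
R(data-bus coupler) = exp(−0.0000752 × 4000) = 0.74023
R(autopilot servo) = exp(−0.0000450 × 4000) = 0.83527
R(flight-control processor) = exp(−0.0000466 × 4000) = 0.82994
Series (attitude reference unit and pitot heater controller): 0.93951 × 0.97441 = 0.91547
Parallel (air-data computer, data-bus coupler, and autopilot servo): 1 − (1 − 0.99358)(1 − 0.74023)(1 − 0.83527) = 0.99973
Series ([0.99973] and flight-control processor): 0.99973 × 0.82994 = 0.82972
Parallel ([0.91547] and [0.82972]): 1 − (1 − 0.91547)(1 − 0.82972) = 0.986

0.986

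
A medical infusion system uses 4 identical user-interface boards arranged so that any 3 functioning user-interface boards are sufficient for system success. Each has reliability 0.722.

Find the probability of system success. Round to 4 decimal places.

0.6903

R = Σ_{i=3}^{4} C(4,i) p^i (1−p)^{4−i} with p = 0.722
C(4,3)·0.722^3·0.278^1 = 0.418520
C(4,4)·0.722^4·0.278^0 = 0.271737
Sum = 0.6903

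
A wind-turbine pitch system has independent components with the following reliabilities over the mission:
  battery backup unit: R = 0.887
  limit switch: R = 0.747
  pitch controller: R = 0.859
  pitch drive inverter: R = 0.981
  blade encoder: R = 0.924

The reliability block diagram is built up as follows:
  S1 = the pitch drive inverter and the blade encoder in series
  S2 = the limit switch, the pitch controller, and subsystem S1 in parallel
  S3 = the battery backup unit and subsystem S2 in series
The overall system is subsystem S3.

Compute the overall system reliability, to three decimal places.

Series (pitch drive inverter and blade encoder): 0.98100 × 0.92400 = 0.90644
Parallel (limit switch, pitch controller, and [0.90644]): 1 − (1 − 0.74700)(1 − 0.85900)(1 − 0.90644) = 0.99666
Series (battery backup unit and [0.99666]): 0.88700 × 0.99666 = 0.884

0.884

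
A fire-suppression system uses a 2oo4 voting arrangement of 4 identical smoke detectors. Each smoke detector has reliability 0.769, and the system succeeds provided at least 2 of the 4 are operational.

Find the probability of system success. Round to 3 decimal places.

R = Σ_{i=2}^{4} C(4,i) p^i (1−p)^{4−i} with p = 0.769
C(4,2)·0.769^2·0.231^2 = 0.18933
C(4,3)·0.769^3·0.231^1 = 0.42020
C(4,4)·0.769^4·0.231^0 = 0.34971
Sum = 0.959

0.959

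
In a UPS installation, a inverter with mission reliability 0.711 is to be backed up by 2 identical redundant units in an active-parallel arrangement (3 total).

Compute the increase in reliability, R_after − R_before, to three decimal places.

0.265

R_before = 0.711
R_after = 1 − (1 − 0.711)^3 = 0.976
ΔR = 0.976 − 0.711 = 0.265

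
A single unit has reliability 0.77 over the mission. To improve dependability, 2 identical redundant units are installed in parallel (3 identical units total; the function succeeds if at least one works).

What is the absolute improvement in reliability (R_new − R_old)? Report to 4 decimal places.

0.2178

R_before = 0.77
R_after = 1 − (1 − 0.77)^3 = 0.9878
ΔR = 0.9878 − 0.77 = 0.2178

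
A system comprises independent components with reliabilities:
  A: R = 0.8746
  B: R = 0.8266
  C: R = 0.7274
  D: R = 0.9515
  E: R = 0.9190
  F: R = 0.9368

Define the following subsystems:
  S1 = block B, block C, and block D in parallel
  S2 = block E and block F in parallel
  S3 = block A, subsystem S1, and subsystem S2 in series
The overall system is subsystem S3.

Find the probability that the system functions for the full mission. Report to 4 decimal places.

Parallel (B, C, and D): 1 − (1 − 0.826600)(1 − 0.727400)(1 − 0.951500) = 0.997707
Parallel (E and F): 1 − (1 − 0.919000)(1 − 0.936800) = 0.994881
Series (A, [0.997707], and [0.994881]): 0.874600 × 0.997707 × 0.994881 = 0.8681

0.8681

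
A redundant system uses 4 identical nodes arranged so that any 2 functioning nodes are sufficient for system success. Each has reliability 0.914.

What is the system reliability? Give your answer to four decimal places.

R = Σ_{i=2}^{4} C(4,i) p^i (1−p)^{4−i} with p = 0.914
C(4,2)·0.914^2·0.086^2 = 0.037072
C(4,3)·0.914^3·0.086^1 = 0.262662
C(4,4)·0.914^4·0.086^0 = 0.697886
Sum = 0.9976

0.9976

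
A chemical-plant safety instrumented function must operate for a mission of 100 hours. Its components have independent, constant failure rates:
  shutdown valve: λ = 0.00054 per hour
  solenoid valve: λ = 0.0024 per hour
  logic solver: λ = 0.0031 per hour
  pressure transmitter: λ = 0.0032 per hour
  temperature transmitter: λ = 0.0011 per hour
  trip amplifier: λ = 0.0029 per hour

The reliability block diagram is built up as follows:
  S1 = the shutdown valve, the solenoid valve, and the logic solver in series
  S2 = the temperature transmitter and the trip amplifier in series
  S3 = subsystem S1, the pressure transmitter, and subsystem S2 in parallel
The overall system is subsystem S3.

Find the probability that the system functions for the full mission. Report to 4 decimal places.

R(shutdown valve) = exp(−0.00054 × 100) = 0.947432
R(solenoid valve) = exp(−0.0024 × 100) = 0.786628
R(logic solver) = exp(−0.0031 × 100) = 0.733447
R(pressure transmitter) = exp(−0.0032 × 100) = 0.726149
R(temperature transmitter) = exp(−0.0011 × 100) = 0.895834
R(trip amplifier) = exp(−0.0029 × 100) = 0.748264
Series (shutdown valve, solenoid valve, and logic solver): 0.947432 × 0.786628 × 0.733447 = 0.546621
Series (temperature transmitter and trip amplifier): 0.895834 × 0.748264 = 0.670320
Parallel ([0.546621], pressure transmitter, and [0.670320]): 1 − (1 − 0.546621)(1 − 0.726149)(1 − 0.670320) = 0.9591

0.9591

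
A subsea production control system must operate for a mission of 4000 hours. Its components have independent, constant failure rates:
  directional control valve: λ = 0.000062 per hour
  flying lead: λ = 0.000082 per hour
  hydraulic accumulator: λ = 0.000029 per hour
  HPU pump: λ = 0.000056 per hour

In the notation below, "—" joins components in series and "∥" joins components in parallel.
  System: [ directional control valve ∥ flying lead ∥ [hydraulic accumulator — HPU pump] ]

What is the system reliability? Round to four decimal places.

R(directional control valve) = exp(−0.000062 × 4000) = 0.780360
R(flying lead) = exp(−0.000082 × 4000) = 0.720363
R(hydraulic accumulator) = exp(−0.000029 × 4000) = 0.890475
R(HPU pump) = exp(−0.000056 × 4000) = 0.799315
Series (hydraulic accumulator and HPU pump): 0.890475 × 0.799315 = 0.711770
Parallel (directional control valve, flying lead, and [0.711770]): 1 − (1 − 0.780360)(1 − 0.720363)(1 − 0.711770) = 0.9823

0.9823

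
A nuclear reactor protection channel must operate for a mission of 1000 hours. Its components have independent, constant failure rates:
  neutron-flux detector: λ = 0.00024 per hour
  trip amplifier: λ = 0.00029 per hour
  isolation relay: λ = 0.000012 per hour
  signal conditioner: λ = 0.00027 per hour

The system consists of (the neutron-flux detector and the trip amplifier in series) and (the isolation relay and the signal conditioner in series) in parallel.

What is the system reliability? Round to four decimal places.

R(neutron-flux detector) = exp(−0.00024 × 1000) = 0.786628
R(trip amplifier) = exp(−0.00029 × 1000) = 0.748264
R(isolation relay) = exp(−0.000012 × 1000) = 0.988072
R(signal conditioner) = exp(−0.00027 × 1000) = 0.763379
Series (neutron-flux detector and trip amplifier): 0.786628 × 0.748264 = 0.588605
Series (isolation relay and signal conditioner): 0.988072 × 0.763379 = 0.754273
Parallel ([0.588605] and [0.754273]): 1 − (1 − 0.588605)(1 − 0.754273) = 0.8989

0.8989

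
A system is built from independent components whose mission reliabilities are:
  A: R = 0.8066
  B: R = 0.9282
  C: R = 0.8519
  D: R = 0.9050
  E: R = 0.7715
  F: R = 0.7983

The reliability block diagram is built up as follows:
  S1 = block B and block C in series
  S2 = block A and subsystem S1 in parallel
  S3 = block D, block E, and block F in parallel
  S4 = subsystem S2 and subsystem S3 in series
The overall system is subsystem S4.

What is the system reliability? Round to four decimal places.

0.9553

Series (B and C): 0.928200 × 0.851900 = 0.790734
Parallel (A and [0.790734]): 1 − (1 − 0.806600)(1 − 0.790734) = 0.959528
Parallel (D, E, and F): 1 − (1 − 0.905000)(1 − 0.771500)(1 − 0.798300) = 0.995622
Series ([0.959528] and [0.995622]): 0.959528 × 0.995622 = 0.9553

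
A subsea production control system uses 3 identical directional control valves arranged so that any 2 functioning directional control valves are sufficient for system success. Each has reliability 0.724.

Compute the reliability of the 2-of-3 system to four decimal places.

R = Σ_{i=2}^{3} C(3,i) p^i (1−p)^{3−i} with p = 0.724
C(3,2)·0.724^2·0.276^1 = 0.434018
C(3,3)·0.724^3·0.276^0 = 0.379503
Sum = 0.8135

0.8135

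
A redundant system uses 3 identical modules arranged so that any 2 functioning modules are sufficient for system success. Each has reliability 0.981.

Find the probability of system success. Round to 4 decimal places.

0.9989

R = Σ_{i=2}^{3} C(3,i) p^i (1−p)^{3−i} with p = 0.981
C(3,2)·0.981^2·0.019^1 = 0.054855
C(3,3)·0.981^3·0.019^0 = 0.944076
Sum = 0.9989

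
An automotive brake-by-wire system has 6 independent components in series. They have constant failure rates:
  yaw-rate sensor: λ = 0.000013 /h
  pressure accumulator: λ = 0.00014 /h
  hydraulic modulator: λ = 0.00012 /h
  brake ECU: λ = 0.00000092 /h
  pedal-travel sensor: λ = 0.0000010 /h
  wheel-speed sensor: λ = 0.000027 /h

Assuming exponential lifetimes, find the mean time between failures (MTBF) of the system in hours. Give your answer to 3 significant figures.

3310

Series of exponential components: λ_sys = Σ λ_i
λ_sys = 0.000013 + 0.00014 + 0.00012 + 0.00000092 + 0.0000010 + 0.000027 = 3.0192e-04 /h
MTBF = 1 / λ_sys = 3310 h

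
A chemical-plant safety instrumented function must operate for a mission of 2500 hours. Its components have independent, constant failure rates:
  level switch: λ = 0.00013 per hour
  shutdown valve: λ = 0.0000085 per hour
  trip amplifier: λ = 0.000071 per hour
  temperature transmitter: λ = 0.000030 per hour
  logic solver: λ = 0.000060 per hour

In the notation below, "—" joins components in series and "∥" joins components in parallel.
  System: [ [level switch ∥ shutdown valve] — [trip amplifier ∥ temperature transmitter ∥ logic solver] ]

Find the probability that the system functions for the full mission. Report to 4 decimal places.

0.9925

R(level switch) = exp(−0.00013 × 2500) = 0.722527
R(shutdown valve) = exp(−0.0000085 × 2500) = 0.978974
R(trip amplifier) = exp(−0.000071 × 2500) = 0.837361
R(temperature transmitter) = exp(−0.000030 × 2500) = 0.927743
R(logic solver) = exp(−0.000060 × 2500) = 0.860708
Parallel (level switch and shutdown valve): 1 − (1 − 0.722527)(1 − 0.978974) = 0.994166
Parallel (trip amplifier, temperature transmitter, and logic solver): 1 − (1 − 0.837361)(1 − 0.927743)(1 − 0.860708) = 0.998363
Series ([0.994166] and [0.998363]): 0.994166 × 0.998363 = 0.9925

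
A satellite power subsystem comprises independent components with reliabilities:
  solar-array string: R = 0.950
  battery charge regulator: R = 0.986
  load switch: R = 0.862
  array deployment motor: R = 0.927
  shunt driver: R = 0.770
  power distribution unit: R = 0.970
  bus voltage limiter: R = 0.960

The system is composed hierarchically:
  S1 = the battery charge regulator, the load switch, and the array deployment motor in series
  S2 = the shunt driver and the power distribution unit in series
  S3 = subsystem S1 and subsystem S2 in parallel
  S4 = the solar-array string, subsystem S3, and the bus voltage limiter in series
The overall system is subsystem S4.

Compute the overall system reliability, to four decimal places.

0.8630

Series (battery charge regulator, load switch, and array deployment motor): 0.986000 × 0.862000 × 0.927000 = 0.787887
Series (shunt driver and power distribution unit): 0.770000 × 0.970000 = 0.746900
Parallel ([0.787887] and [0.746900]): 1 − (1 − 0.787887)(1 − 0.746900) = 0.946314
Series (solar-array string, [0.946314], and bus voltage limiter): 0.950000 × 0.946314 × 0.960000 = 0.8630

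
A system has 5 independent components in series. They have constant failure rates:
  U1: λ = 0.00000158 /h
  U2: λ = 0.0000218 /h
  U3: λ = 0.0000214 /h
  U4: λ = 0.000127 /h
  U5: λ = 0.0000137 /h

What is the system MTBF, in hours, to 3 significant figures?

Series of exponential components: λ_sys = Σ λ_i
λ_sys = 0.00000158 + 0.0000218 + 0.0000214 + 0.000127 + 0.0000137 = 1.8548e-04 /h
MTBF = 1 / λ_sys = 5390 h

5390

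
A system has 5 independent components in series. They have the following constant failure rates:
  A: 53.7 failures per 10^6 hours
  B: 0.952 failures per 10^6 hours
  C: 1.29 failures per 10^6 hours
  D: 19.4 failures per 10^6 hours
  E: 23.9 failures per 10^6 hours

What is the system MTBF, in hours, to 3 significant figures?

Series of exponential components: λ_sys = Σ λ_i
λ_sys = 0.0000537 + 0.000000952 + 0.00000129 + 0.0000194 + 0.0000239 = 9.9242e-05 /h
MTBF = 1 / λ_sys = 10100 h

10100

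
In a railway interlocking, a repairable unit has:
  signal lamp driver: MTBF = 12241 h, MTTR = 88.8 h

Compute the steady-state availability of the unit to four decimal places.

0.9928

A(signal lamp driver) = MTBF/(MTBF+MTTR) = 12241/(12241+88.8) = 0.9928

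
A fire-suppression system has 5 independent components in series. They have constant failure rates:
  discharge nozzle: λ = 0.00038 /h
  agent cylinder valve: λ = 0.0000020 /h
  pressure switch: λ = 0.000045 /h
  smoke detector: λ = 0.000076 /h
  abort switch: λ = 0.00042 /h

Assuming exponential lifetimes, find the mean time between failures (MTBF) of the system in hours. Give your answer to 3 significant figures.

Series of exponential components: λ_sys = Σ λ_i
λ_sys = 0.00038 + 0.0000020 + 0.000045 + 0.000076 + 0.00042 = 9.2300e-04 /h
MTBF = 1 / λ_sys = 1080 h

1080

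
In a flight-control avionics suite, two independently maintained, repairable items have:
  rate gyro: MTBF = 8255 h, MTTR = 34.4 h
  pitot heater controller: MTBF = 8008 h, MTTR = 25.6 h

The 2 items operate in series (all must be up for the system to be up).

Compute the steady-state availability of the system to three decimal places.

0.993

A(rate gyro) = MTBF/(MTBF+MTTR) = 8255/(8255+34.4) = 0.995850
A(pitot heater controller) = MTBF/(MTBF+MTTR) = 8008/(8008+25.6) = 0.996813
Series availability: 0.995850 × 0.996813 = 0.993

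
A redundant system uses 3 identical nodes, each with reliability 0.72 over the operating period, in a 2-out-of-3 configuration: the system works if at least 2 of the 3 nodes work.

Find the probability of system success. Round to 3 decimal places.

0.809

R = Σ_{i=2}^{3} C(3,i) p^i (1−p)^{3−i} with p = 0.72
C(3,2)·0.72^2·0.28^1 = 0.43546
C(3,3)·0.72^3·0.28^0 = 0.37325
Sum = 0.809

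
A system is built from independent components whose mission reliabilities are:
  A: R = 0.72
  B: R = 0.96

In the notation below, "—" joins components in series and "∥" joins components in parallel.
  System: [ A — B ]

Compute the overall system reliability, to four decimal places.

Series (A and B): 0.720000 × 0.960000 = 0.6912

0.6912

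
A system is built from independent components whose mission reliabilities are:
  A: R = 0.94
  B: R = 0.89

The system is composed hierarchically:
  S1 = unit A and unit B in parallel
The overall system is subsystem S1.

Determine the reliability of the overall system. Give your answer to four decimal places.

Parallel (A and B): 1 − (1 − 0.940000)(1 − 0.890000) = 0.9934

0.9934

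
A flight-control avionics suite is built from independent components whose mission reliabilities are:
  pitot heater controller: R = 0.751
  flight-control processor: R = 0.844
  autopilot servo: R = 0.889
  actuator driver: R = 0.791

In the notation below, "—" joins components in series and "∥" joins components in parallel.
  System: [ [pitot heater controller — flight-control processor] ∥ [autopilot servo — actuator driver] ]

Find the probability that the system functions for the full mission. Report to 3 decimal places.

Series (pitot heater controller and flight-control processor): 0.75100 × 0.84400 = 0.63384
Series (autopilot servo and actuator driver): 0.88900 × 0.79100 = 0.70320
Parallel ([0.63384] and [0.70320]): 1 − (1 − 0.63384)(1 − 0.70320) = 0.891

0.891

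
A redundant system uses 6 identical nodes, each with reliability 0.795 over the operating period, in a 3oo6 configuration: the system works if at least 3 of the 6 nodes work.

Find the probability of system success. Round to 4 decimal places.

R = Σ_{i=3}^{6} C(6,i) p^i (1−p)^{6−i} with p = 0.795
C(6,3)·0.795^3·0.205^3 = 0.086575
C(6,4)·0.795^4·0.205^2 = 0.251807
C(6,5)·0.795^5·0.205^1 = 0.390608
C(6,6)·0.795^6·0.205^0 = 0.252466
Sum = 0.9815

0.9815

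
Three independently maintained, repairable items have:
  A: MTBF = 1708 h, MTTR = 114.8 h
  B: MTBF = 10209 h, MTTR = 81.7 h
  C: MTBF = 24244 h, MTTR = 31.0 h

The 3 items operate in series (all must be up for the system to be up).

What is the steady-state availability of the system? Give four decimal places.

0.9284

A(A) = MTBF/(MTBF+MTTR) = 1708/(1708+114.8) = 0.937020
A(B) = MTBF/(MTBF+MTTR) = 10209/(10209+81.7) = 0.992061
A(C) = MTBF/(MTBF+MTTR) = 24244/(24244+31.0) = 0.998723
Series availability: 0.937020 × 0.992061 × 0.998723 = 0.9284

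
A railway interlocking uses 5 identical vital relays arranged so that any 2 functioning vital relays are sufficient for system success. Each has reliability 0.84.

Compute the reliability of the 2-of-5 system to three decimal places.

0.997

R = Σ_{i=2}^{5} C(5,i) p^i (1−p)^{5−i} with p = 0.84
C(5,2)·0.84^2·0.16^3 = 0.02890
C(5,3)·0.84^3·0.16^2 = 0.15173
C(5,4)·0.84^4·0.16^1 = 0.39830
C(5,5)·0.84^5·0.16^0 = 0.41821
Sum = 0.997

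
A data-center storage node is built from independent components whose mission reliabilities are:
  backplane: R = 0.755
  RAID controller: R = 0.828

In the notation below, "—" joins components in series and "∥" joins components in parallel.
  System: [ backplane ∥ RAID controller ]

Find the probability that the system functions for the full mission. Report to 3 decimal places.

Parallel (backplane and RAID controller): 1 − (1 − 0.75500)(1 − 0.82800) = 0.958

0.958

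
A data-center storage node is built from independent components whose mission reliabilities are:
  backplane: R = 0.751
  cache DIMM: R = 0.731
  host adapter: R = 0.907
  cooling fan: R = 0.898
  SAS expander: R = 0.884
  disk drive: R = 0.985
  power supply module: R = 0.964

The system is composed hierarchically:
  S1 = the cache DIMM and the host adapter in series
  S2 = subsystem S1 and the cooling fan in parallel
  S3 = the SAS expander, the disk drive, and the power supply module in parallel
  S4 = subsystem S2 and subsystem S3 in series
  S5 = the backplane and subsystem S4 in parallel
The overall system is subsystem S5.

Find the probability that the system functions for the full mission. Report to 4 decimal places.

Series (cache DIMM and host adapter): 0.731000 × 0.907000 = 0.663017
Parallel ([0.663017] and cooling fan): 1 − (1 − 0.663017)(1 − 0.898000) = 0.965628
Parallel (SAS expander, disk drive, and power supply module): 1 − (1 − 0.884000)(1 − 0.985000)(1 − 0.964000) = 0.999937
Series ([0.965628] and [0.999937]): 0.965628 × 0.999937 = 0.965567
Parallel (backplane and [0.965567]): 1 − (1 − 0.751000)(1 − 0.965567) = 0.9914

0.9914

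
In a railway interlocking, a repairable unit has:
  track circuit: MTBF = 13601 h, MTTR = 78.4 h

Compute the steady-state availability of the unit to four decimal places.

A(track circuit) = MTBF/(MTBF+MTTR) = 13601/(13601+78.4) = 0.9943

0.9943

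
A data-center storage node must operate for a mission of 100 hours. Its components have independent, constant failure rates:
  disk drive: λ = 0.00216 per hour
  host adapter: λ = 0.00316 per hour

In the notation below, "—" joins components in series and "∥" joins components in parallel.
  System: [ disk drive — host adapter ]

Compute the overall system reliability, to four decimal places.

0.5874

R(disk drive) = exp(−0.00216 × 100) = 0.805735
R(host adapter) = exp(−0.00316 × 100) = 0.729059
Series (disk drive and host adapter): 0.805735 × 0.729059 = 0.5874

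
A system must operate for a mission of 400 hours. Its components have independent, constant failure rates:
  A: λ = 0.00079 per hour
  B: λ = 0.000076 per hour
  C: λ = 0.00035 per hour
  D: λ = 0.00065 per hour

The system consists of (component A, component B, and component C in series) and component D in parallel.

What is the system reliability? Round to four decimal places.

R(A) = exp(−0.00079 × 400) = 0.729059
R(B) = exp(−0.000076 × 400) = 0.970057
R(C) = exp(−0.00035 × 400) = 0.869358
R(D) = exp(−0.00065 × 400) = 0.771052
Series (A, B, and C): 0.729059 × 0.970057 × 0.869358 = 0.614835
Parallel ([0.614835] and D): 1 − (1 − 0.614835)(1 − 0.771052) = 0.9118

0.9118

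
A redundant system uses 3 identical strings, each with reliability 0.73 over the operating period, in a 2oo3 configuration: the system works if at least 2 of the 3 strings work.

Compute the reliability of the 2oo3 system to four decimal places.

0.8207

R = Σ_{i=2}^{3} C(3,i) p^i (1−p)^{3−i} with p = 0.73
C(3,2)·0.73^2·0.27^1 = 0.431649
C(3,3)·0.73^3·0.27^0 = 0.389017
Sum = 0.8207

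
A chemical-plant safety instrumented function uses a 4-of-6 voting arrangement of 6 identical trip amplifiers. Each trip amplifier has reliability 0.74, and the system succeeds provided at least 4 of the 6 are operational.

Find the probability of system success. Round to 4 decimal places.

R = Σ_{i=4}^{6} C(6,i) p^i (1−p)^{6−i} with p = 0.74
C(6,4)·0.74^4·0.26^2 = 0.304064
C(6,5)·0.74^5·0.26^1 = 0.346165
C(6,6)·0.74^6·0.26^0 = 0.164206
Sum = 0.8144

0.8144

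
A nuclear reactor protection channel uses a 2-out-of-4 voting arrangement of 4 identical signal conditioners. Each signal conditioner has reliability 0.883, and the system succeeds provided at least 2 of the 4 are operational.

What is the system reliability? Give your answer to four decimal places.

0.9942

R = Σ_{i=2}^{4} C(4,i) p^i (1−p)^{4−i} with p = 0.883
C(4,2)·0.883^2·0.117^2 = 0.064039
C(4,3)·0.883^3·0.117^1 = 0.322202
C(4,4)·0.883^4·0.117^0 = 0.607915
Sum = 0.9942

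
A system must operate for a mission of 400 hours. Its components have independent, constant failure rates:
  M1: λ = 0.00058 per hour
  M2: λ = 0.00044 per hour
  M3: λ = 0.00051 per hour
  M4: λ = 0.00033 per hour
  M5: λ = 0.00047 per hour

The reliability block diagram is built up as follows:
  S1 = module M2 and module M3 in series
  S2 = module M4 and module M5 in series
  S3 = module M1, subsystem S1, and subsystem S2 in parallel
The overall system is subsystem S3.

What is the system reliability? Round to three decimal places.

R(M1) = exp(−0.00058 × 400) = 0.79295
R(M2) = exp(−0.00044 × 400) = 0.83862
R(M3) = exp(−0.00051 × 400) = 0.81546
R(M4) = exp(−0.00033 × 400) = 0.87634
R(M5) = exp(−0.00047 × 400) = 0.82861
Series (M2 and M3): 0.83862 × 0.81546 = 0.68386
Series (M4 and M5): 0.87634 × 0.82861 = 0.72614
Parallel (M1, [0.68386], and [0.72614]): 1 − (1 − 0.79295)(1 − 0.68386)(1 − 0.72614) = 0.982

0.982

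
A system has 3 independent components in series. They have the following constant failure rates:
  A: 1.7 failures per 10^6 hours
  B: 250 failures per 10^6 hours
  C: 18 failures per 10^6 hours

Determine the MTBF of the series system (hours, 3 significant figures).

3710

Series of exponential components: λ_sys = Σ λ_i
λ_sys = 0.0000017 + 0.00025 + 0.000018 = 2.6970e-04 /h
MTBF = 1 / λ_sys = 3710 h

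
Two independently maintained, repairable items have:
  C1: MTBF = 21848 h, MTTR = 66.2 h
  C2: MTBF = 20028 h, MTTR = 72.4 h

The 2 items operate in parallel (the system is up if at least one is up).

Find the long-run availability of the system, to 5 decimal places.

A(C1) = MTBF/(MTBF+MTTR) = 21848/(21848+66.2) = 0.996979
A(C2) = MTBF/(MTBF+MTTR) = 20028/(20028+72.4) = 0.996398
Parallel availability: 1 − (1 − 0.996979)(1 − 0.996398) = 0.99999

0.99999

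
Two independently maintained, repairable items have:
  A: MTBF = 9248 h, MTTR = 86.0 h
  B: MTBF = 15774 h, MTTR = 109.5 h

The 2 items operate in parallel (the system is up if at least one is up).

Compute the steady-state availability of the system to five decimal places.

0.99994

A(A) = MTBF/(MTBF+MTTR) = 9248/(9248+86.0) = 0.990786
A(B) = MTBF/(MTBF+MTTR) = 15774/(15774+109.5) = 0.993106
Parallel availability: 1 − (1 − 0.990786)(1 − 0.993106) = 0.99994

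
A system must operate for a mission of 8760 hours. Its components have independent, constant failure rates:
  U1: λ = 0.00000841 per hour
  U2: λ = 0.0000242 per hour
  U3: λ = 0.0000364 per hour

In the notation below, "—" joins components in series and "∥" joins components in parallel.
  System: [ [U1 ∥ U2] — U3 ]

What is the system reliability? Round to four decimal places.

0.7171

R(U1) = exp(−0.00000841 × 8760) = 0.928977
R(U2) = exp(−0.0000242 × 8760) = 0.808971
R(U3) = exp(−0.0000364 × 8760) = 0.726974
Parallel (U1 and U2): 1 − (1 − 0.928977)(1 − 0.808971) = 0.986433
Series ([0.986433] and U3): 0.986433 × 0.726974 = 0.7171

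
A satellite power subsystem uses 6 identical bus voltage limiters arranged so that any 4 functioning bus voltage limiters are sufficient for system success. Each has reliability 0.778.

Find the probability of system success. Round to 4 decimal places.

0.8723

R = Σ_{i=4}^{6} C(6,i) p^i (1−p)^{6−i} with p = 0.778
C(6,4)·0.778^4·0.222^2 = 0.270842
C(6,5)·0.778^5·0.222^1 = 0.379666
C(6,6)·0.778^6·0.222^0 = 0.221757
Sum = 0.8723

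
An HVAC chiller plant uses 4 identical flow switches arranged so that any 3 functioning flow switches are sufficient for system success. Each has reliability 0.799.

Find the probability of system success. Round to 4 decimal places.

R = Σ_{i=3}^{4} C(4,i) p^i (1−p)^{4−i} with p = 0.799
C(4,3)·0.799^3·0.201^1 = 0.410106
C(4,4)·0.799^4·0.201^0 = 0.407556
Sum = 0.8177

0.8177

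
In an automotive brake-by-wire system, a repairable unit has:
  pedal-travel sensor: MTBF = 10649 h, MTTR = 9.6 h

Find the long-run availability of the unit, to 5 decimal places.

0.99910

A(pedal-travel sensor) = MTBF/(MTBF+MTTR) = 10649/(10649+9.6) = 0.99910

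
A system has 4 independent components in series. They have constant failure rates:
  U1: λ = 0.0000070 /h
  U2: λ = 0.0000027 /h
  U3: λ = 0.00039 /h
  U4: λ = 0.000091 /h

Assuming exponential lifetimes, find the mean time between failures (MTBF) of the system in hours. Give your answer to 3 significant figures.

2040

Series of exponential components: λ_sys = Σ λ_i
λ_sys = 0.0000070 + 0.0000027 + 0.00039 + 0.000091 = 4.9070e-04 /h
MTBF = 1 / λ_sys = 2040 h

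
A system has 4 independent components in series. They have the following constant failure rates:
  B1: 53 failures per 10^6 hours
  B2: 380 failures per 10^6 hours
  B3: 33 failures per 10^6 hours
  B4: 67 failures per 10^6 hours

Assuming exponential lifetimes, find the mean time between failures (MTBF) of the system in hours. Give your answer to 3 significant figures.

Series of exponential components: λ_sys = Σ λ_i
λ_sys = 0.000053 + 0.00038 + 0.000033 + 0.000067 = 5.3300e-04 /h
MTBF = 1 / λ_sys = 1880 h

1880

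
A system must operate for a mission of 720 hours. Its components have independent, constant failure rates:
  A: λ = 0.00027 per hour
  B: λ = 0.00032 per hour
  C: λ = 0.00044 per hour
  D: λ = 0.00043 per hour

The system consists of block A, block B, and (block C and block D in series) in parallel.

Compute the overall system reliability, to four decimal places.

0.9831

R(A) = exp(−0.00027 × 720) = 0.823329
R(B) = exp(−0.00032 × 720) = 0.794216
R(C) = exp(−0.00044 × 720) = 0.728476
R(D) = exp(−0.00043 × 720) = 0.733740
Series (C and D): 0.728476 × 0.733740 = 0.534512
Parallel (A, B, and [0.534512]): 1 − (1 − 0.823329)(1 − 0.794216)(1 − 0.534512) = 0.9831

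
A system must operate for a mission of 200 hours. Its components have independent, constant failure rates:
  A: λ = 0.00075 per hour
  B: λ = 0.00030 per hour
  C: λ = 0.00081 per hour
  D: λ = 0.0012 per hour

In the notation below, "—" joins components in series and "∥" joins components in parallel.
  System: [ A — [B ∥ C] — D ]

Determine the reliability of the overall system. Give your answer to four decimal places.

R(A) = exp(−0.00075 × 200) = 0.860708
R(B) = exp(−0.00030 × 200) = 0.941765
R(C) = exp(−0.00081 × 200) = 0.850441
R(D) = exp(−0.0012 × 200) = 0.786628
Parallel (B and C): 1 − (1 − 0.941765)(1 − 0.850441) = 0.991290
Series (A, [0.991290], and D): 0.860708 × 0.991290 × 0.786628 = 0.6712

0.6712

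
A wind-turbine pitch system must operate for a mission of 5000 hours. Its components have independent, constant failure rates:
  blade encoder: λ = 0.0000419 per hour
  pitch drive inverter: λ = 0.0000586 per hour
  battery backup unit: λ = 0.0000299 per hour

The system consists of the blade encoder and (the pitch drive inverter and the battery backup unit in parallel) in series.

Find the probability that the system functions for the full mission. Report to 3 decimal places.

0.782

R(blade encoder) = exp(−0.0000419 × 5000) = 0.81099
R(pitch drive inverter) = exp(−0.0000586 × 5000) = 0.74602
R(battery backup unit) = exp(−0.0000299 × 5000) = 0.86114
Parallel (pitch drive inverter and battery backup unit): 1 − (1 − 0.74602)(1 − 0.86114) = 0.96473
Series (blade encoder and [0.96473]): 0.81099 × 0.96473 = 0.782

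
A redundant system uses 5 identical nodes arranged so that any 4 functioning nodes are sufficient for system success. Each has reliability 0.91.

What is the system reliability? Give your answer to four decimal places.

0.9326

R = Σ_{i=4}^{5} C(5,i) p^i (1−p)^{5−i} with p = 0.91
C(5,4)·0.91^4·0.09^1 = 0.308587
C(5,5)·0.91^5·0.09^0 = 0.624032
Sum = 0.9326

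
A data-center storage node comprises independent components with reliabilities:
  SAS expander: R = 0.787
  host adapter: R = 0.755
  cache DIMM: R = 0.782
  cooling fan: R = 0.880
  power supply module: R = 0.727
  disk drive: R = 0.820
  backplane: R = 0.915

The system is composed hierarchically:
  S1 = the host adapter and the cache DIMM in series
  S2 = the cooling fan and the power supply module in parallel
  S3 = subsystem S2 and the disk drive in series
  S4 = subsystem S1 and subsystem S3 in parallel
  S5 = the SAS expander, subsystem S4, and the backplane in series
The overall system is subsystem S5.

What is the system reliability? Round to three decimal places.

0.659

Series (host adapter and cache DIMM): 0.75500 × 0.78200 = 0.59041
Parallel (cooling fan and power supply module): 1 − (1 − 0.88000)(1 − 0.72700) = 0.96724
Series ([0.96724] and disk drive): 0.96724 × 0.82000 = 0.79314
Parallel ([0.59041] and [0.79314]): 1 − (1 − 0.59041)(1 − 0.79314) = 0.91527
Series (SAS expander, [0.91527], and backplane): 0.78700 × 0.91527 × 0.91500 = 0.659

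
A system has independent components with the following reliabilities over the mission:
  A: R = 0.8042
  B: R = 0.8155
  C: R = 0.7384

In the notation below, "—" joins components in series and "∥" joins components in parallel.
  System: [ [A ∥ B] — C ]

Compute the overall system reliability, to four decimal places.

Parallel (A and B): 1 − (1 − 0.804200)(1 − 0.815500) = 0.963875
Series ([0.963875] and C): 0.963875 × 0.738400 = 0.7117

0.7117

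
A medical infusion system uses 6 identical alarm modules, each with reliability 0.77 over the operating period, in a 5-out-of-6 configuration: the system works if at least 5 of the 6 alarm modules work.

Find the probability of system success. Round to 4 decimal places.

R = Σ_{i=5}^{6} C(6,i) p^i (1−p)^{6−i} with p = 0.77
C(6,5)·0.77^5·0.23^1 = 0.373536
C(6,6)·0.77^6·0.23^0 = 0.208422
Sum = 0.5820

0.5820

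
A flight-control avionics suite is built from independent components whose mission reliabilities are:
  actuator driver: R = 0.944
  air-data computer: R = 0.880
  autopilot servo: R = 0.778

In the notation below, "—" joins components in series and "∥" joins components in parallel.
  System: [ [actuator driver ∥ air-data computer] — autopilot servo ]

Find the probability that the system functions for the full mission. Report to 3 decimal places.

Parallel (actuator driver and air-data computer): 1 − (1 − 0.94400)(1 − 0.88000) = 0.99328
Series ([0.99328] and autopilot servo): 0.99328 × 0.77800 = 0.773

0.773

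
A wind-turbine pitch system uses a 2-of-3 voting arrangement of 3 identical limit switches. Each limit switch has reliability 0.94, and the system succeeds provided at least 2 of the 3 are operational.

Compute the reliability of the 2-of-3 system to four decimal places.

0.9896

R = Σ_{i=2}^{3} C(3,i) p^i (1−p)^{3−i} with p = 0.94
C(3,2)·0.94^2·0.06^1 = 0.159048
C(3,3)·0.94^3·0.06^0 = 0.830584
Sum = 0.9896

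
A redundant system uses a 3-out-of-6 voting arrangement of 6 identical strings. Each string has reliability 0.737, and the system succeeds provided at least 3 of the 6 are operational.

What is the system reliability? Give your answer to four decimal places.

0.9551

R = Σ_{i=3}^{6} C(6,i) p^i (1−p)^{6−i} with p = 0.737
C(6,3)·0.737^3·0.263^3 = 0.145646
C(6,4)·0.737^4·0.263^2 = 0.306107
C(6,5)·0.737^5·0.263^1 = 0.343119
C(6,6)·0.737^6·0.263^0 = 0.160253
Sum = 0.9551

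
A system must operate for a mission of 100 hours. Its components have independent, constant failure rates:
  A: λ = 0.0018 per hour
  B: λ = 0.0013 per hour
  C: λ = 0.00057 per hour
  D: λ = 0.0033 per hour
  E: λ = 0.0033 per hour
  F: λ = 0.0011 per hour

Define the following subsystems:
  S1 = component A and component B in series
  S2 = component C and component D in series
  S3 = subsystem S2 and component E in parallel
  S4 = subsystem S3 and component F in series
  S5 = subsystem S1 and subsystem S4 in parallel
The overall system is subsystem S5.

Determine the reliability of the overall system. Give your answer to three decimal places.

0.951

R(A) = exp(−0.0018 × 100) = 0.83527
R(B) = exp(−0.0013 × 100) = 0.87810
R(C) = exp(−0.00057 × 100) = 0.94459
R(D) = exp(−0.0033 × 100) = 0.71892
R(E) = exp(−0.0033 × 100) = 0.71892
R(F) = exp(−0.0011 × 100) = 0.89583
Series (A and B): 0.83527 × 0.87810 = 0.73345
Series (C and D): 0.94459 × 0.71892 = 0.67908
Parallel ([0.67908] and E): 1 − (1 − 0.67908)(1 − 0.71892) = 0.90980
Series ([0.90980] and F): 0.90980 × 0.89583 = 0.81503
Parallel ([0.73345] and [0.81503]): 1 − (1 − 0.73345)(1 − 0.81503) = 0.951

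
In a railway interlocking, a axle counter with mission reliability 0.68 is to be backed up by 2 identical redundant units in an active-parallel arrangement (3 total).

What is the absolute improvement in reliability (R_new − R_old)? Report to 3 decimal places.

0.287

R_before = 0.68
R_after = 1 − (1 − 0.68)^3 = 0.967
ΔR = 0.967 − 0.68 = 0.287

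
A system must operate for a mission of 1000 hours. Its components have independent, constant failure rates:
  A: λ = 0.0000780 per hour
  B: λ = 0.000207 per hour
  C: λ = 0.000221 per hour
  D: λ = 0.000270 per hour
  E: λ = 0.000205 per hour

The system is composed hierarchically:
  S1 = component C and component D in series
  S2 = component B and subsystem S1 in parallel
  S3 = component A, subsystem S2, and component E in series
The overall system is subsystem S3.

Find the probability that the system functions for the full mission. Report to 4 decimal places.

0.6989

R(A) = exp(−0.0000780 × 1000) = 0.924964
R(B) = exp(−0.000207 × 1000) = 0.813020
R(C) = exp(−0.000221 × 1000) = 0.801717
R(D) = exp(−0.000270 × 1000) = 0.763379
R(E) = exp(−0.000205 × 1000) = 0.814647
Series (C and D): 0.801717 × 0.763379 = 0.612014
Parallel (B and [0.612014]): 1 − (1 − 0.813020)(1 − 0.612014) = 0.927454
Series (A, [0.927454], and E): 0.924964 × 0.927454 × 0.814647 = 0.6989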